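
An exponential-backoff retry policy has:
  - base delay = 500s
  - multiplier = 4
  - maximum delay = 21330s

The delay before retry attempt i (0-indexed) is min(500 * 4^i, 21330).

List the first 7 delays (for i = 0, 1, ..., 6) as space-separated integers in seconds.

Answer: 500 2000 8000 21330 21330 21330 21330

Derivation:
Computing each delay:
  i=0: min(500*4^0, 21330) = 500
  i=1: min(500*4^1, 21330) = 2000
  i=2: min(500*4^2, 21330) = 8000
  i=3: min(500*4^3, 21330) = 21330
  i=4: min(500*4^4, 21330) = 21330
  i=5: min(500*4^5, 21330) = 21330
  i=6: min(500*4^6, 21330) = 21330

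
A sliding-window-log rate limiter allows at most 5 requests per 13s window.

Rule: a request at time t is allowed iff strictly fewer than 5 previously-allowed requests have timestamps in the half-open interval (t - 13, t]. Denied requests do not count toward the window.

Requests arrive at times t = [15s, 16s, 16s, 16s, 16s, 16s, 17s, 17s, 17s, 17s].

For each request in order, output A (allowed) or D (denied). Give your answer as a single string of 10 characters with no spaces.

Answer: AAAAADDDDD

Derivation:
Tracking allowed requests in the window:
  req#1 t=15s: ALLOW
  req#2 t=16s: ALLOW
  req#3 t=16s: ALLOW
  req#4 t=16s: ALLOW
  req#5 t=16s: ALLOW
  req#6 t=16s: DENY
  req#7 t=17s: DENY
  req#8 t=17s: DENY
  req#9 t=17s: DENY
  req#10 t=17s: DENY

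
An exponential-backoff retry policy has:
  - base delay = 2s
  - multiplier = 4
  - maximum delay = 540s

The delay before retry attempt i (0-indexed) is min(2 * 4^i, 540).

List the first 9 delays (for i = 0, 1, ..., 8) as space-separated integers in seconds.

Answer: 2 8 32 128 512 540 540 540 540

Derivation:
Computing each delay:
  i=0: min(2*4^0, 540) = 2
  i=1: min(2*4^1, 540) = 8
  i=2: min(2*4^2, 540) = 32
  i=3: min(2*4^3, 540) = 128
  i=4: min(2*4^4, 540) = 512
  i=5: min(2*4^5, 540) = 540
  i=6: min(2*4^6, 540) = 540
  i=7: min(2*4^7, 540) = 540
  i=8: min(2*4^8, 540) = 540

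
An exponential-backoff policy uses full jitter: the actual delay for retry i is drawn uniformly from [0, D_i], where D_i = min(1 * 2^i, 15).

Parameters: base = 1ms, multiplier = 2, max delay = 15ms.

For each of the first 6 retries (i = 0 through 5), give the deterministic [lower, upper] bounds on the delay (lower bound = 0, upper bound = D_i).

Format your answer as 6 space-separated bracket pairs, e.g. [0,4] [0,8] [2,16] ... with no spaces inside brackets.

Answer: [0,1] [0,2] [0,4] [0,8] [0,15] [0,15]

Derivation:
Computing bounds per retry:
  i=0: D_i=min(1*2^0,15)=1, bounds=[0,1]
  i=1: D_i=min(1*2^1,15)=2, bounds=[0,2]
  i=2: D_i=min(1*2^2,15)=4, bounds=[0,4]
  i=3: D_i=min(1*2^3,15)=8, bounds=[0,8]
  i=4: D_i=min(1*2^4,15)=15, bounds=[0,15]
  i=5: D_i=min(1*2^5,15)=15, bounds=[0,15]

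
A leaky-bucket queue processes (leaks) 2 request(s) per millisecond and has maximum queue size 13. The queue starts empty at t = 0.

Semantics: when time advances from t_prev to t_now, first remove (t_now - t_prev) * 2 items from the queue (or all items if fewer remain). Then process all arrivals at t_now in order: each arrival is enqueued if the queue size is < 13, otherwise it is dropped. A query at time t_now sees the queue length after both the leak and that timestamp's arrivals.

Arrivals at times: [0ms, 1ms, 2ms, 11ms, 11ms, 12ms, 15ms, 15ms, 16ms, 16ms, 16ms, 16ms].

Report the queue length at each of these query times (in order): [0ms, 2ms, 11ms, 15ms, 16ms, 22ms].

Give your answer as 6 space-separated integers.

Queue lengths at query times:
  query t=0ms: backlog = 1
  query t=2ms: backlog = 1
  query t=11ms: backlog = 2
  query t=15ms: backlog = 2
  query t=16ms: backlog = 4
  query t=22ms: backlog = 0

Answer: 1 1 2 2 4 0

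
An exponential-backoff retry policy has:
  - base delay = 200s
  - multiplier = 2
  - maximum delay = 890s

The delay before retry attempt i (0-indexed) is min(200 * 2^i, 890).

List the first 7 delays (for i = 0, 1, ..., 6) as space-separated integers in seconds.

Answer: 200 400 800 890 890 890 890

Derivation:
Computing each delay:
  i=0: min(200*2^0, 890) = 200
  i=1: min(200*2^1, 890) = 400
  i=2: min(200*2^2, 890) = 800
  i=3: min(200*2^3, 890) = 890
  i=4: min(200*2^4, 890) = 890
  i=5: min(200*2^5, 890) = 890
  i=6: min(200*2^6, 890) = 890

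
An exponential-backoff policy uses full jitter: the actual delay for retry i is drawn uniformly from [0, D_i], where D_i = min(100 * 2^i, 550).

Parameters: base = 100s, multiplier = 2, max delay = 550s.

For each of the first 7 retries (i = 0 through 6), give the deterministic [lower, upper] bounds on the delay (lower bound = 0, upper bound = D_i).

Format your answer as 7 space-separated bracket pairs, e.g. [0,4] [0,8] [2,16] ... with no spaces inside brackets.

Answer: [0,100] [0,200] [0,400] [0,550] [0,550] [0,550] [0,550]

Derivation:
Computing bounds per retry:
  i=0: D_i=min(100*2^0,550)=100, bounds=[0,100]
  i=1: D_i=min(100*2^1,550)=200, bounds=[0,200]
  i=2: D_i=min(100*2^2,550)=400, bounds=[0,400]
  i=3: D_i=min(100*2^3,550)=550, bounds=[0,550]
  i=4: D_i=min(100*2^4,550)=550, bounds=[0,550]
  i=5: D_i=min(100*2^5,550)=550, bounds=[0,550]
  i=6: D_i=min(100*2^6,550)=550, bounds=[0,550]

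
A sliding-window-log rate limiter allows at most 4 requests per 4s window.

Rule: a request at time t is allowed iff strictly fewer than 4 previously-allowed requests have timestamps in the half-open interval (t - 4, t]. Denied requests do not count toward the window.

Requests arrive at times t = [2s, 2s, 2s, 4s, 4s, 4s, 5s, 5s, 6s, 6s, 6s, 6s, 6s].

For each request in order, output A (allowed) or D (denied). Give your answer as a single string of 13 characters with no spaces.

Tracking allowed requests in the window:
  req#1 t=2s: ALLOW
  req#2 t=2s: ALLOW
  req#3 t=2s: ALLOW
  req#4 t=4s: ALLOW
  req#5 t=4s: DENY
  req#6 t=4s: DENY
  req#7 t=5s: DENY
  req#8 t=5s: DENY
  req#9 t=6s: ALLOW
  req#10 t=6s: ALLOW
  req#11 t=6s: ALLOW
  req#12 t=6s: DENY
  req#13 t=6s: DENY

Answer: AAAADDDDAAADD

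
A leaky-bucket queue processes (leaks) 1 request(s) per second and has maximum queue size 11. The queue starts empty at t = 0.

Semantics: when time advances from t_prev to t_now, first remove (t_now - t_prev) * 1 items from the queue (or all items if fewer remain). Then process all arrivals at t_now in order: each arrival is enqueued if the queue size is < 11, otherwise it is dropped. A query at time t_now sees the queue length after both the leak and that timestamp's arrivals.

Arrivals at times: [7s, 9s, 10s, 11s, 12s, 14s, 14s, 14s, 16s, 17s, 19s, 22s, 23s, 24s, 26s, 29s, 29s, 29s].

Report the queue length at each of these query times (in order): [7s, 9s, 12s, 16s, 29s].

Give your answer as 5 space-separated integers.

Queue lengths at query times:
  query t=7s: backlog = 1
  query t=9s: backlog = 1
  query t=12s: backlog = 1
  query t=16s: backlog = 2
  query t=29s: backlog = 3

Answer: 1 1 1 2 3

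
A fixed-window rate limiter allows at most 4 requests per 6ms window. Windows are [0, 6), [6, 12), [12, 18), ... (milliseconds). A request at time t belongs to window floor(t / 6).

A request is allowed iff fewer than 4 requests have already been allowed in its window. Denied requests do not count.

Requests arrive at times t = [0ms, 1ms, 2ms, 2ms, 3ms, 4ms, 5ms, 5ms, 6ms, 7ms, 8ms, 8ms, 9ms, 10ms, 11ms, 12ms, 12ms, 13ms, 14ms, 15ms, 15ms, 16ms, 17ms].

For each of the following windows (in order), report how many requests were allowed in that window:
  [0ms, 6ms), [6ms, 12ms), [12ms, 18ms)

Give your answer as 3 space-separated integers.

Answer: 4 4 4

Derivation:
Processing requests:
  req#1 t=0ms (window 0): ALLOW
  req#2 t=1ms (window 0): ALLOW
  req#3 t=2ms (window 0): ALLOW
  req#4 t=2ms (window 0): ALLOW
  req#5 t=3ms (window 0): DENY
  req#6 t=4ms (window 0): DENY
  req#7 t=5ms (window 0): DENY
  req#8 t=5ms (window 0): DENY
  req#9 t=6ms (window 1): ALLOW
  req#10 t=7ms (window 1): ALLOW
  req#11 t=8ms (window 1): ALLOW
  req#12 t=8ms (window 1): ALLOW
  req#13 t=9ms (window 1): DENY
  req#14 t=10ms (window 1): DENY
  req#15 t=11ms (window 1): DENY
  req#16 t=12ms (window 2): ALLOW
  req#17 t=12ms (window 2): ALLOW
  req#18 t=13ms (window 2): ALLOW
  req#19 t=14ms (window 2): ALLOW
  req#20 t=15ms (window 2): DENY
  req#21 t=15ms (window 2): DENY
  req#22 t=16ms (window 2): DENY
  req#23 t=17ms (window 2): DENY

Allowed counts by window: 4 4 4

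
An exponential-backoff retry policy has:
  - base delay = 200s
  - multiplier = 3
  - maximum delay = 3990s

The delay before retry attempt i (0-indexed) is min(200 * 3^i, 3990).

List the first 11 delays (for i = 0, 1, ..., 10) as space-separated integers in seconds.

Answer: 200 600 1800 3990 3990 3990 3990 3990 3990 3990 3990

Derivation:
Computing each delay:
  i=0: min(200*3^0, 3990) = 200
  i=1: min(200*3^1, 3990) = 600
  i=2: min(200*3^2, 3990) = 1800
  i=3: min(200*3^3, 3990) = 3990
  i=4: min(200*3^4, 3990) = 3990
  i=5: min(200*3^5, 3990) = 3990
  i=6: min(200*3^6, 3990) = 3990
  i=7: min(200*3^7, 3990) = 3990
  i=8: min(200*3^8, 3990) = 3990
  i=9: min(200*3^9, 3990) = 3990
  i=10: min(200*3^10, 3990) = 3990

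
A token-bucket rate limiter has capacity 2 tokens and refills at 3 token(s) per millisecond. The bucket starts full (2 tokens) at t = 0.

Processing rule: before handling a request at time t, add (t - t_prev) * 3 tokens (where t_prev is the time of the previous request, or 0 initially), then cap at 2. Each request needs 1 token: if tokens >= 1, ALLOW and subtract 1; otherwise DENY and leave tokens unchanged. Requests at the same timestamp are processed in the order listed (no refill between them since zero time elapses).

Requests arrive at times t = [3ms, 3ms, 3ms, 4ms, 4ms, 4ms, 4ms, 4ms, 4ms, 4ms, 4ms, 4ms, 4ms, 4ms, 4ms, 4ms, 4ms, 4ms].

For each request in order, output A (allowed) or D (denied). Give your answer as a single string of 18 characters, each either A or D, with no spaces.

Simulating step by step:
  req#1 t=3ms: ALLOW
  req#2 t=3ms: ALLOW
  req#3 t=3ms: DENY
  req#4 t=4ms: ALLOW
  req#5 t=4ms: ALLOW
  req#6 t=4ms: DENY
  req#7 t=4ms: DENY
  req#8 t=4ms: DENY
  req#9 t=4ms: DENY
  req#10 t=4ms: DENY
  req#11 t=4ms: DENY
  req#12 t=4ms: DENY
  req#13 t=4ms: DENY
  req#14 t=4ms: DENY
  req#15 t=4ms: DENY
  req#16 t=4ms: DENY
  req#17 t=4ms: DENY
  req#18 t=4ms: DENY

Answer: AADAADDDDDDDDDDDDD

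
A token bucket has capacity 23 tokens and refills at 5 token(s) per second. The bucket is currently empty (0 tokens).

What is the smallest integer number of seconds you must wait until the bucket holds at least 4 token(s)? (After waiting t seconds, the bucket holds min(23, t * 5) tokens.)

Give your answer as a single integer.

Answer: 1

Derivation:
Need t * 5 >= 4, so t >= 4/5.
Smallest integer t = ceil(4/5) = 1.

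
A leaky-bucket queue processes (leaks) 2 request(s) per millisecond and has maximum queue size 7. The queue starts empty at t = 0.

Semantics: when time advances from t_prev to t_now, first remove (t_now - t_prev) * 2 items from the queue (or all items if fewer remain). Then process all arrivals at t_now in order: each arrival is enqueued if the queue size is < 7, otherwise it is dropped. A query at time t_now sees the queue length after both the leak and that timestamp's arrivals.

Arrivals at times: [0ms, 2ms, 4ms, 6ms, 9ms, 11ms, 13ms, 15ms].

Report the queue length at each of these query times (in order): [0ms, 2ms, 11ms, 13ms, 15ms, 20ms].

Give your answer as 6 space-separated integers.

Queue lengths at query times:
  query t=0ms: backlog = 1
  query t=2ms: backlog = 1
  query t=11ms: backlog = 1
  query t=13ms: backlog = 1
  query t=15ms: backlog = 1
  query t=20ms: backlog = 0

Answer: 1 1 1 1 1 0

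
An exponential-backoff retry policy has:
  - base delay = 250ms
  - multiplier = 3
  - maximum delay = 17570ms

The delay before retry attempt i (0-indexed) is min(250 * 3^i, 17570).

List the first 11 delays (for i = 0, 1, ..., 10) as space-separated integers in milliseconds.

Answer: 250 750 2250 6750 17570 17570 17570 17570 17570 17570 17570

Derivation:
Computing each delay:
  i=0: min(250*3^0, 17570) = 250
  i=1: min(250*3^1, 17570) = 750
  i=2: min(250*3^2, 17570) = 2250
  i=3: min(250*3^3, 17570) = 6750
  i=4: min(250*3^4, 17570) = 17570
  i=5: min(250*3^5, 17570) = 17570
  i=6: min(250*3^6, 17570) = 17570
  i=7: min(250*3^7, 17570) = 17570
  i=8: min(250*3^8, 17570) = 17570
  i=9: min(250*3^9, 17570) = 17570
  i=10: min(250*3^10, 17570) = 17570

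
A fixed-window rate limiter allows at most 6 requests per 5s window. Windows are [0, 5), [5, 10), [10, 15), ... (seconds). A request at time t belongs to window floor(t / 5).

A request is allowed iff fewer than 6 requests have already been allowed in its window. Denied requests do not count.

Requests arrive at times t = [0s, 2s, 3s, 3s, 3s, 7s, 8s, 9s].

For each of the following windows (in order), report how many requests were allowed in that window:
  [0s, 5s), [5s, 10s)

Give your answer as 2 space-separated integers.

Processing requests:
  req#1 t=0s (window 0): ALLOW
  req#2 t=2s (window 0): ALLOW
  req#3 t=3s (window 0): ALLOW
  req#4 t=3s (window 0): ALLOW
  req#5 t=3s (window 0): ALLOW
  req#6 t=7s (window 1): ALLOW
  req#7 t=8s (window 1): ALLOW
  req#8 t=9s (window 1): ALLOW

Allowed counts by window: 5 3

Answer: 5 3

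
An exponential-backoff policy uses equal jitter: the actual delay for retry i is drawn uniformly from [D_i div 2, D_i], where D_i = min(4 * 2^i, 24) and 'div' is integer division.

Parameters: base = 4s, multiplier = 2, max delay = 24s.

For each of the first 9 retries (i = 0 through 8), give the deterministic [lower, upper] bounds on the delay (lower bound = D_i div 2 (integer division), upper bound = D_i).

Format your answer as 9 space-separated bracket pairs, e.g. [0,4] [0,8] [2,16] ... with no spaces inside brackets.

Answer: [2,4] [4,8] [8,16] [12,24] [12,24] [12,24] [12,24] [12,24] [12,24]

Derivation:
Computing bounds per retry:
  i=0: D_i=min(4*2^0,24)=4, bounds=[2,4]
  i=1: D_i=min(4*2^1,24)=8, bounds=[4,8]
  i=2: D_i=min(4*2^2,24)=16, bounds=[8,16]
  i=3: D_i=min(4*2^3,24)=24, bounds=[12,24]
  i=4: D_i=min(4*2^4,24)=24, bounds=[12,24]
  i=5: D_i=min(4*2^5,24)=24, bounds=[12,24]
  i=6: D_i=min(4*2^6,24)=24, bounds=[12,24]
  i=7: D_i=min(4*2^7,24)=24, bounds=[12,24]
  i=8: D_i=min(4*2^8,24)=24, bounds=[12,24]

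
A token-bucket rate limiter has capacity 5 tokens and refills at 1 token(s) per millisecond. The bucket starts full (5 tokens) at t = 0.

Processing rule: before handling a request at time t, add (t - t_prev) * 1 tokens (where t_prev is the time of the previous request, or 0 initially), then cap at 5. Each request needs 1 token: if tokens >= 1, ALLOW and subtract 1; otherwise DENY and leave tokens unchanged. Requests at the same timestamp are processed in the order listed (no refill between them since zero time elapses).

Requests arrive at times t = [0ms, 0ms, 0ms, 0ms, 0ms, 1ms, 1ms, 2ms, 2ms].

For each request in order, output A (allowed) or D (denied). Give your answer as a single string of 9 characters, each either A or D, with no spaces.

Answer: AAAAAADAD

Derivation:
Simulating step by step:
  req#1 t=0ms: ALLOW
  req#2 t=0ms: ALLOW
  req#3 t=0ms: ALLOW
  req#4 t=0ms: ALLOW
  req#5 t=0ms: ALLOW
  req#6 t=1ms: ALLOW
  req#7 t=1ms: DENY
  req#8 t=2ms: ALLOW
  req#9 t=2ms: DENY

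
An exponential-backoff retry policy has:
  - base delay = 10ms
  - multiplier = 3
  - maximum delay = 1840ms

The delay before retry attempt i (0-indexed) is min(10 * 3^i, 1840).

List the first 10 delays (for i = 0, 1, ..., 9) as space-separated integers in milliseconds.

Answer: 10 30 90 270 810 1840 1840 1840 1840 1840

Derivation:
Computing each delay:
  i=0: min(10*3^0, 1840) = 10
  i=1: min(10*3^1, 1840) = 30
  i=2: min(10*3^2, 1840) = 90
  i=3: min(10*3^3, 1840) = 270
  i=4: min(10*3^4, 1840) = 810
  i=5: min(10*3^5, 1840) = 1840
  i=6: min(10*3^6, 1840) = 1840
  i=7: min(10*3^7, 1840) = 1840
  i=8: min(10*3^8, 1840) = 1840
  i=9: min(10*3^9, 1840) = 1840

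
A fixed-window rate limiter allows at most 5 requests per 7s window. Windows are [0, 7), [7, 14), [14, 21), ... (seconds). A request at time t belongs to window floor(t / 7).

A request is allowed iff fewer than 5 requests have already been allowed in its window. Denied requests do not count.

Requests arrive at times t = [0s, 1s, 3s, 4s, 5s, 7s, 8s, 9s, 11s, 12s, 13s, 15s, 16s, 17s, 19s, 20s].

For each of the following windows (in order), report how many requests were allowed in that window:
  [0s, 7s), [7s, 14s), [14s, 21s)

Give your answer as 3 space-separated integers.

Answer: 5 5 5

Derivation:
Processing requests:
  req#1 t=0s (window 0): ALLOW
  req#2 t=1s (window 0): ALLOW
  req#3 t=3s (window 0): ALLOW
  req#4 t=4s (window 0): ALLOW
  req#5 t=5s (window 0): ALLOW
  req#6 t=7s (window 1): ALLOW
  req#7 t=8s (window 1): ALLOW
  req#8 t=9s (window 1): ALLOW
  req#9 t=11s (window 1): ALLOW
  req#10 t=12s (window 1): ALLOW
  req#11 t=13s (window 1): DENY
  req#12 t=15s (window 2): ALLOW
  req#13 t=16s (window 2): ALLOW
  req#14 t=17s (window 2): ALLOW
  req#15 t=19s (window 2): ALLOW
  req#16 t=20s (window 2): ALLOW

Allowed counts by window: 5 5 5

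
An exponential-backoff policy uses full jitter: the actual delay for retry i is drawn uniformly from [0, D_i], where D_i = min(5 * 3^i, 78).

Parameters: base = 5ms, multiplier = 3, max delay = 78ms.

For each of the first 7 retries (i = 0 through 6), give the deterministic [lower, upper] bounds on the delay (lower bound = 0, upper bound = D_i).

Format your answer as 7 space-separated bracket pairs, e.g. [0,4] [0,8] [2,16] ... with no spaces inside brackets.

Answer: [0,5] [0,15] [0,45] [0,78] [0,78] [0,78] [0,78]

Derivation:
Computing bounds per retry:
  i=0: D_i=min(5*3^0,78)=5, bounds=[0,5]
  i=1: D_i=min(5*3^1,78)=15, bounds=[0,15]
  i=2: D_i=min(5*3^2,78)=45, bounds=[0,45]
  i=3: D_i=min(5*3^3,78)=78, bounds=[0,78]
  i=4: D_i=min(5*3^4,78)=78, bounds=[0,78]
  i=5: D_i=min(5*3^5,78)=78, bounds=[0,78]
  i=6: D_i=min(5*3^6,78)=78, bounds=[0,78]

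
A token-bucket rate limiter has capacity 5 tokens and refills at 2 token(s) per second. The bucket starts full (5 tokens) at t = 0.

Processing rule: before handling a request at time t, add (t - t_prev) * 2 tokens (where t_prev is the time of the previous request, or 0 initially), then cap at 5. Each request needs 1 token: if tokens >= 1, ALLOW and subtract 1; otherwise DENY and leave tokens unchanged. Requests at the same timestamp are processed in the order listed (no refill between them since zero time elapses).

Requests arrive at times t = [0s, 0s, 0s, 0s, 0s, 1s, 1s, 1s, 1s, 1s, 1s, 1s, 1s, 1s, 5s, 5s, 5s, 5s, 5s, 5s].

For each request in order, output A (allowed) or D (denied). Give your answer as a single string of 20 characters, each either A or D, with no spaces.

Answer: AAAAAAADDDDDDDAAAAAD

Derivation:
Simulating step by step:
  req#1 t=0s: ALLOW
  req#2 t=0s: ALLOW
  req#3 t=0s: ALLOW
  req#4 t=0s: ALLOW
  req#5 t=0s: ALLOW
  req#6 t=1s: ALLOW
  req#7 t=1s: ALLOW
  req#8 t=1s: DENY
  req#9 t=1s: DENY
  req#10 t=1s: DENY
  req#11 t=1s: DENY
  req#12 t=1s: DENY
  req#13 t=1s: DENY
  req#14 t=1s: DENY
  req#15 t=5s: ALLOW
  req#16 t=5s: ALLOW
  req#17 t=5s: ALLOW
  req#18 t=5s: ALLOW
  req#19 t=5s: ALLOW
  req#20 t=5s: DENY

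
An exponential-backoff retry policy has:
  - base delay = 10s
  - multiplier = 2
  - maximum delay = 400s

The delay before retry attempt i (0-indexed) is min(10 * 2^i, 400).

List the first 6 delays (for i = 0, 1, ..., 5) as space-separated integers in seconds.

Computing each delay:
  i=0: min(10*2^0, 400) = 10
  i=1: min(10*2^1, 400) = 20
  i=2: min(10*2^2, 400) = 40
  i=3: min(10*2^3, 400) = 80
  i=4: min(10*2^4, 400) = 160
  i=5: min(10*2^5, 400) = 320

Answer: 10 20 40 80 160 320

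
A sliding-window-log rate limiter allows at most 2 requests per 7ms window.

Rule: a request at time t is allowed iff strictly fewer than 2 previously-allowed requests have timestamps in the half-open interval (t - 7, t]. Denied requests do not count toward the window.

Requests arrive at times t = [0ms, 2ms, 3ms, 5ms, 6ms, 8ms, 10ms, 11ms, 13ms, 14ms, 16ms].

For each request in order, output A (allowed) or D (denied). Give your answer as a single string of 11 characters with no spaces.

Answer: AADDDAADDDA

Derivation:
Tracking allowed requests in the window:
  req#1 t=0ms: ALLOW
  req#2 t=2ms: ALLOW
  req#3 t=3ms: DENY
  req#4 t=5ms: DENY
  req#5 t=6ms: DENY
  req#6 t=8ms: ALLOW
  req#7 t=10ms: ALLOW
  req#8 t=11ms: DENY
  req#9 t=13ms: DENY
  req#10 t=14ms: DENY
  req#11 t=16ms: ALLOW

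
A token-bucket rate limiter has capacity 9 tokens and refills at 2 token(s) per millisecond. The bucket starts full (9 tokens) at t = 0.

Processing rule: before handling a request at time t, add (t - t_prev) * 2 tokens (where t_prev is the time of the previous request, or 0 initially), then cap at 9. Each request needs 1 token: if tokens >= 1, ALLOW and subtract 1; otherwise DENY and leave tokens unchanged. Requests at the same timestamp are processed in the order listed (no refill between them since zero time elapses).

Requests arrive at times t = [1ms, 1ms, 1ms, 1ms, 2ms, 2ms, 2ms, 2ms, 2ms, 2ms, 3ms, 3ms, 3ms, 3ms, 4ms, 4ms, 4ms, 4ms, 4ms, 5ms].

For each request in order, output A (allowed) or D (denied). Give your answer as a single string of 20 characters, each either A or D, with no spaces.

Simulating step by step:
  req#1 t=1ms: ALLOW
  req#2 t=1ms: ALLOW
  req#3 t=1ms: ALLOW
  req#4 t=1ms: ALLOW
  req#5 t=2ms: ALLOW
  req#6 t=2ms: ALLOW
  req#7 t=2ms: ALLOW
  req#8 t=2ms: ALLOW
  req#9 t=2ms: ALLOW
  req#10 t=2ms: ALLOW
  req#11 t=3ms: ALLOW
  req#12 t=3ms: ALLOW
  req#13 t=3ms: ALLOW
  req#14 t=3ms: DENY
  req#15 t=4ms: ALLOW
  req#16 t=4ms: ALLOW
  req#17 t=4ms: DENY
  req#18 t=4ms: DENY
  req#19 t=4ms: DENY
  req#20 t=5ms: ALLOW

Answer: AAAAAAAAAAAAADAADDDA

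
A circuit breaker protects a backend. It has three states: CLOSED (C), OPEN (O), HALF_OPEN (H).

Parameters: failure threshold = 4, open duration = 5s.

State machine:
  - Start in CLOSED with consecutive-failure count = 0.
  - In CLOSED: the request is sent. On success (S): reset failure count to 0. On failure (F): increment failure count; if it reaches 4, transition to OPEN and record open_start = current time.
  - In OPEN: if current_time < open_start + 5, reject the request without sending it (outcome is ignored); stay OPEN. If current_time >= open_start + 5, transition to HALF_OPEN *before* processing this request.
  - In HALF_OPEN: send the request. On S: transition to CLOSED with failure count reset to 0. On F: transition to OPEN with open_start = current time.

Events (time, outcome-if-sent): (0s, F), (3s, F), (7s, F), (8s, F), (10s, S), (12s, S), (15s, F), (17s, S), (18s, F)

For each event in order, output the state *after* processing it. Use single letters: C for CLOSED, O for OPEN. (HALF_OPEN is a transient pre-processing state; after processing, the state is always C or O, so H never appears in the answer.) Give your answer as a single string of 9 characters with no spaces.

State after each event:
  event#1 t=0s outcome=F: state=CLOSED
  event#2 t=3s outcome=F: state=CLOSED
  event#3 t=7s outcome=F: state=CLOSED
  event#4 t=8s outcome=F: state=OPEN
  event#5 t=10s outcome=S: state=OPEN
  event#6 t=12s outcome=S: state=OPEN
  event#7 t=15s outcome=F: state=OPEN
  event#8 t=17s outcome=S: state=OPEN
  event#9 t=18s outcome=F: state=OPEN

Answer: CCCOOOOOO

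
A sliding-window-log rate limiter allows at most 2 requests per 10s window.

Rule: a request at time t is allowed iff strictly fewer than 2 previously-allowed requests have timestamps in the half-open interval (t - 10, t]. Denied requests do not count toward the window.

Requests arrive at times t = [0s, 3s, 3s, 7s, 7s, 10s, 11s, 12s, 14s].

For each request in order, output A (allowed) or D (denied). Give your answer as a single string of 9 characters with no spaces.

Answer: AADDDADDA

Derivation:
Tracking allowed requests in the window:
  req#1 t=0s: ALLOW
  req#2 t=3s: ALLOW
  req#3 t=3s: DENY
  req#4 t=7s: DENY
  req#5 t=7s: DENY
  req#6 t=10s: ALLOW
  req#7 t=11s: DENY
  req#8 t=12s: DENY
  req#9 t=14s: ALLOW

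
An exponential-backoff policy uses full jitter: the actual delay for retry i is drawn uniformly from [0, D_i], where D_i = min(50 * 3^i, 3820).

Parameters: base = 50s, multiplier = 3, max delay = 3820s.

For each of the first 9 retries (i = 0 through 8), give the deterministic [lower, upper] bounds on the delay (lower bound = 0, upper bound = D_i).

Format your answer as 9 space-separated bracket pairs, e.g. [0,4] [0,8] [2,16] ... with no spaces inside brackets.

Answer: [0,50] [0,150] [0,450] [0,1350] [0,3820] [0,3820] [0,3820] [0,3820] [0,3820]

Derivation:
Computing bounds per retry:
  i=0: D_i=min(50*3^0,3820)=50, bounds=[0,50]
  i=1: D_i=min(50*3^1,3820)=150, bounds=[0,150]
  i=2: D_i=min(50*3^2,3820)=450, bounds=[0,450]
  i=3: D_i=min(50*3^3,3820)=1350, bounds=[0,1350]
  i=4: D_i=min(50*3^4,3820)=3820, bounds=[0,3820]
  i=5: D_i=min(50*3^5,3820)=3820, bounds=[0,3820]
  i=6: D_i=min(50*3^6,3820)=3820, bounds=[0,3820]
  i=7: D_i=min(50*3^7,3820)=3820, bounds=[0,3820]
  i=8: D_i=min(50*3^8,3820)=3820, bounds=[0,3820]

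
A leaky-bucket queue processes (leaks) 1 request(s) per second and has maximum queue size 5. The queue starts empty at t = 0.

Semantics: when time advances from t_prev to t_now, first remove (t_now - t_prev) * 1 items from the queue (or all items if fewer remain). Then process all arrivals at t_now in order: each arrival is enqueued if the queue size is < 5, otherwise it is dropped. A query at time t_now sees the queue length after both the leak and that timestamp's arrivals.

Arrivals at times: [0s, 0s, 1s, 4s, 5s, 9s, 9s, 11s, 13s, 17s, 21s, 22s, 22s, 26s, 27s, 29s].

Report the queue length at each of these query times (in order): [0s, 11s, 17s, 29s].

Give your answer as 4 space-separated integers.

Answer: 2 1 1 1

Derivation:
Queue lengths at query times:
  query t=0s: backlog = 2
  query t=11s: backlog = 1
  query t=17s: backlog = 1
  query t=29s: backlog = 1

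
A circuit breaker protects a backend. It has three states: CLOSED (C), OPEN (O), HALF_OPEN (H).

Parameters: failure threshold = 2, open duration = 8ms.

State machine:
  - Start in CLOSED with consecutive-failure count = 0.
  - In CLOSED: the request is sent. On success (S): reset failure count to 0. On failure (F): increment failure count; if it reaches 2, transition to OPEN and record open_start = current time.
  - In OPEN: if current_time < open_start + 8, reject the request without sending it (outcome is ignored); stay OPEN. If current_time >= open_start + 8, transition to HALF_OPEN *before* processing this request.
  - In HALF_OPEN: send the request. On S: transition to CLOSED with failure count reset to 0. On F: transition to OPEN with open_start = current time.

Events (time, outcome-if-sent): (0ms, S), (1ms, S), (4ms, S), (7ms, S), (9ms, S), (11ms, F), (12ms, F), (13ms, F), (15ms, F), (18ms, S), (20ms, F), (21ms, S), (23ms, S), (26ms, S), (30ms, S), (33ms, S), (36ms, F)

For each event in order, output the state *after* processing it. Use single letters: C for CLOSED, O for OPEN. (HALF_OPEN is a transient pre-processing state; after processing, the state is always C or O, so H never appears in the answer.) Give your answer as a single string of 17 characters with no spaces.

Answer: CCCCCCOOOOOOOOCCC

Derivation:
State after each event:
  event#1 t=0ms outcome=S: state=CLOSED
  event#2 t=1ms outcome=S: state=CLOSED
  event#3 t=4ms outcome=S: state=CLOSED
  event#4 t=7ms outcome=S: state=CLOSED
  event#5 t=9ms outcome=S: state=CLOSED
  event#6 t=11ms outcome=F: state=CLOSED
  event#7 t=12ms outcome=F: state=OPEN
  event#8 t=13ms outcome=F: state=OPEN
  event#9 t=15ms outcome=F: state=OPEN
  event#10 t=18ms outcome=S: state=OPEN
  event#11 t=20ms outcome=F: state=OPEN
  event#12 t=21ms outcome=S: state=OPEN
  event#13 t=23ms outcome=S: state=OPEN
  event#14 t=26ms outcome=S: state=OPEN
  event#15 t=30ms outcome=S: state=CLOSED
  event#16 t=33ms outcome=S: state=CLOSED
  event#17 t=36ms outcome=F: state=CLOSED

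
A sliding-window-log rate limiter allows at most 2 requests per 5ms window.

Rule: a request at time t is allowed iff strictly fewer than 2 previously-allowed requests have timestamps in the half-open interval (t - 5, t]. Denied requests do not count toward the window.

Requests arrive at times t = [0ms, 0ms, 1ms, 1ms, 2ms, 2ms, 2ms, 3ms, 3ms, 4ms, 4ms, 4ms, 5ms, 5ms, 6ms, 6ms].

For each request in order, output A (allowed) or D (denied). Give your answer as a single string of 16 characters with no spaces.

Tracking allowed requests in the window:
  req#1 t=0ms: ALLOW
  req#2 t=0ms: ALLOW
  req#3 t=1ms: DENY
  req#4 t=1ms: DENY
  req#5 t=2ms: DENY
  req#6 t=2ms: DENY
  req#7 t=2ms: DENY
  req#8 t=3ms: DENY
  req#9 t=3ms: DENY
  req#10 t=4ms: DENY
  req#11 t=4ms: DENY
  req#12 t=4ms: DENY
  req#13 t=5ms: ALLOW
  req#14 t=5ms: ALLOW
  req#15 t=6ms: DENY
  req#16 t=6ms: DENY

Answer: AADDDDDDDDDDAADD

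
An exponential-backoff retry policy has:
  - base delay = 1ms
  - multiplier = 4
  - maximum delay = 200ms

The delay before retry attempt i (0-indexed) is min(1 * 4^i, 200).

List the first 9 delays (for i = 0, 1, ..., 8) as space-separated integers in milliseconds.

Answer: 1 4 16 64 200 200 200 200 200

Derivation:
Computing each delay:
  i=0: min(1*4^0, 200) = 1
  i=1: min(1*4^1, 200) = 4
  i=2: min(1*4^2, 200) = 16
  i=3: min(1*4^3, 200) = 64
  i=4: min(1*4^4, 200) = 200
  i=5: min(1*4^5, 200) = 200
  i=6: min(1*4^6, 200) = 200
  i=7: min(1*4^7, 200) = 200
  i=8: min(1*4^8, 200) = 200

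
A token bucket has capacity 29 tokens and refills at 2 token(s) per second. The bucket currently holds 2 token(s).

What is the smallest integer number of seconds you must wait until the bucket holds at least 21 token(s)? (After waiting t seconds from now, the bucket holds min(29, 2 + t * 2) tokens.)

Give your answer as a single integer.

Answer: 10

Derivation:
Need 2 + t * 2 >= 21, so t >= 19/2.
Smallest integer t = ceil(19/2) = 10.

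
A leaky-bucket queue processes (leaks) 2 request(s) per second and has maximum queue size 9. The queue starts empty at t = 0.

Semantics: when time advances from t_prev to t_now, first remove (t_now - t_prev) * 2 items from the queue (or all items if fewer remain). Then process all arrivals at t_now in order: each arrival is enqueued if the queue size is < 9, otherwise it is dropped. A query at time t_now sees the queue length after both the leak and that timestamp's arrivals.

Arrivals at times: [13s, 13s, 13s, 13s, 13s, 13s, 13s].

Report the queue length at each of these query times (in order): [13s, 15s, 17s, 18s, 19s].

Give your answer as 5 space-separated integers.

Answer: 7 3 0 0 0

Derivation:
Queue lengths at query times:
  query t=13s: backlog = 7
  query t=15s: backlog = 3
  query t=17s: backlog = 0
  query t=18s: backlog = 0
  query t=19s: backlog = 0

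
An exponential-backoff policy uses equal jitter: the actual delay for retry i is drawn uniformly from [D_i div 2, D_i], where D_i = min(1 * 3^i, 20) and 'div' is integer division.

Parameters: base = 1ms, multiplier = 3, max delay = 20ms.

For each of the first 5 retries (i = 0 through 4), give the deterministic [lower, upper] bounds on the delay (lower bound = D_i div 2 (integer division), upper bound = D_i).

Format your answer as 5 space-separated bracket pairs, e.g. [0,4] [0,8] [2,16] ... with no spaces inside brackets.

Computing bounds per retry:
  i=0: D_i=min(1*3^0,20)=1, bounds=[0,1]
  i=1: D_i=min(1*3^1,20)=3, bounds=[1,3]
  i=2: D_i=min(1*3^2,20)=9, bounds=[4,9]
  i=3: D_i=min(1*3^3,20)=20, bounds=[10,20]
  i=4: D_i=min(1*3^4,20)=20, bounds=[10,20]

Answer: [0,1] [1,3] [4,9] [10,20] [10,20]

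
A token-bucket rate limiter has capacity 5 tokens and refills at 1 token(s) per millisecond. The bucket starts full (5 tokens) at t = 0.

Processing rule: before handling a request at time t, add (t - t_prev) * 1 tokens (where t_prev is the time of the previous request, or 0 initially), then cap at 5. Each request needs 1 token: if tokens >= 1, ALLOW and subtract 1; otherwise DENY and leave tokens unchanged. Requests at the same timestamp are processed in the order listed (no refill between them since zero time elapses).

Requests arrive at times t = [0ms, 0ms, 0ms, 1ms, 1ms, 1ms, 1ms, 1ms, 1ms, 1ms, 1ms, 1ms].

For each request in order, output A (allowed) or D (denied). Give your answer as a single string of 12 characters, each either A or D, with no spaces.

Simulating step by step:
  req#1 t=0ms: ALLOW
  req#2 t=0ms: ALLOW
  req#3 t=0ms: ALLOW
  req#4 t=1ms: ALLOW
  req#5 t=1ms: ALLOW
  req#6 t=1ms: ALLOW
  req#7 t=1ms: DENY
  req#8 t=1ms: DENY
  req#9 t=1ms: DENY
  req#10 t=1ms: DENY
  req#11 t=1ms: DENY
  req#12 t=1ms: DENY

Answer: AAAAAADDDDDD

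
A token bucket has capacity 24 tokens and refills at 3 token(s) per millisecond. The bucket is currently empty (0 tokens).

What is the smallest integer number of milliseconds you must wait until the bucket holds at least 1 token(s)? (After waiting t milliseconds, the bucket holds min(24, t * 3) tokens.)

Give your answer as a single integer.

Need t * 3 >= 1, so t >= 1/3.
Smallest integer t = ceil(1/3) = 1.

Answer: 1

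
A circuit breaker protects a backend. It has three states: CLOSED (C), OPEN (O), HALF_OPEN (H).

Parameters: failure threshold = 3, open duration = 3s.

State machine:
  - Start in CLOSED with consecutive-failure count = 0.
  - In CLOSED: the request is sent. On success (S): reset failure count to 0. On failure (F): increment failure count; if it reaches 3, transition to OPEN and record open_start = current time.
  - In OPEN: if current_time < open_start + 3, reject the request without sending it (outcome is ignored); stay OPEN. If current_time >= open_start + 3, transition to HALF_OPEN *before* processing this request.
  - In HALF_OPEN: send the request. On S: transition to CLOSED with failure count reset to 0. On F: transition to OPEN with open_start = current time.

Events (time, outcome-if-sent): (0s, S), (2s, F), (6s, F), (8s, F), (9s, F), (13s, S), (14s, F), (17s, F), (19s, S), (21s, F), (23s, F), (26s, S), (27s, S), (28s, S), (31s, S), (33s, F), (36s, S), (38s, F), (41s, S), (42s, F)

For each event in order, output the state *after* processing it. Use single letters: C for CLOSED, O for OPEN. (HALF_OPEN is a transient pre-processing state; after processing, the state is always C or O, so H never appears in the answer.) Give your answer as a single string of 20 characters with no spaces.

State after each event:
  event#1 t=0s outcome=S: state=CLOSED
  event#2 t=2s outcome=F: state=CLOSED
  event#3 t=6s outcome=F: state=CLOSED
  event#4 t=8s outcome=F: state=OPEN
  event#5 t=9s outcome=F: state=OPEN
  event#6 t=13s outcome=S: state=CLOSED
  event#7 t=14s outcome=F: state=CLOSED
  event#8 t=17s outcome=F: state=CLOSED
  event#9 t=19s outcome=S: state=CLOSED
  event#10 t=21s outcome=F: state=CLOSED
  event#11 t=23s outcome=F: state=CLOSED
  event#12 t=26s outcome=S: state=CLOSED
  event#13 t=27s outcome=S: state=CLOSED
  event#14 t=28s outcome=S: state=CLOSED
  event#15 t=31s outcome=S: state=CLOSED
  event#16 t=33s outcome=F: state=CLOSED
  event#17 t=36s outcome=S: state=CLOSED
  event#18 t=38s outcome=F: state=CLOSED
  event#19 t=41s outcome=S: state=CLOSED
  event#20 t=42s outcome=F: state=CLOSED

Answer: CCCOOCCCCCCCCCCCCCCC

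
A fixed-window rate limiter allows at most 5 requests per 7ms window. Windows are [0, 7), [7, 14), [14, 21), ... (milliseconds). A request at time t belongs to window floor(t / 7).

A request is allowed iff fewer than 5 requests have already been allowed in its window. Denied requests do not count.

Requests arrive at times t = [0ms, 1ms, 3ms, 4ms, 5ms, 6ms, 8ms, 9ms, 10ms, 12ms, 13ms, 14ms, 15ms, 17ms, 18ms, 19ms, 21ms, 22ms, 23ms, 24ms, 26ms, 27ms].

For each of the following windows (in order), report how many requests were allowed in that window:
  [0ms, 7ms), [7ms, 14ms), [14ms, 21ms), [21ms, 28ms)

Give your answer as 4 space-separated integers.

Processing requests:
  req#1 t=0ms (window 0): ALLOW
  req#2 t=1ms (window 0): ALLOW
  req#3 t=3ms (window 0): ALLOW
  req#4 t=4ms (window 0): ALLOW
  req#5 t=5ms (window 0): ALLOW
  req#6 t=6ms (window 0): DENY
  req#7 t=8ms (window 1): ALLOW
  req#8 t=9ms (window 1): ALLOW
  req#9 t=10ms (window 1): ALLOW
  req#10 t=12ms (window 1): ALLOW
  req#11 t=13ms (window 1): ALLOW
  req#12 t=14ms (window 2): ALLOW
  req#13 t=15ms (window 2): ALLOW
  req#14 t=17ms (window 2): ALLOW
  req#15 t=18ms (window 2): ALLOW
  req#16 t=19ms (window 2): ALLOW
  req#17 t=21ms (window 3): ALLOW
  req#18 t=22ms (window 3): ALLOW
  req#19 t=23ms (window 3): ALLOW
  req#20 t=24ms (window 3): ALLOW
  req#21 t=26ms (window 3): ALLOW
  req#22 t=27ms (window 3): DENY

Allowed counts by window: 5 5 5 5

Answer: 5 5 5 5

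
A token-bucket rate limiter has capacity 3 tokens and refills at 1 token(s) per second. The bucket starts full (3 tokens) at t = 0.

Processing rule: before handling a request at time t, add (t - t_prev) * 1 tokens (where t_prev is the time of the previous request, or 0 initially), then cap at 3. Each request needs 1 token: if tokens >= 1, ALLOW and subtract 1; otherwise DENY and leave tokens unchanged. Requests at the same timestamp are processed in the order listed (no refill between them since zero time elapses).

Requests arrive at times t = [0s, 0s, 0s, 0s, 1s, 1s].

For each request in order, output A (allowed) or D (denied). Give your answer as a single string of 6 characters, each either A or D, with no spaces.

Simulating step by step:
  req#1 t=0s: ALLOW
  req#2 t=0s: ALLOW
  req#3 t=0s: ALLOW
  req#4 t=0s: DENY
  req#5 t=1s: ALLOW
  req#6 t=1s: DENY

Answer: AAADAD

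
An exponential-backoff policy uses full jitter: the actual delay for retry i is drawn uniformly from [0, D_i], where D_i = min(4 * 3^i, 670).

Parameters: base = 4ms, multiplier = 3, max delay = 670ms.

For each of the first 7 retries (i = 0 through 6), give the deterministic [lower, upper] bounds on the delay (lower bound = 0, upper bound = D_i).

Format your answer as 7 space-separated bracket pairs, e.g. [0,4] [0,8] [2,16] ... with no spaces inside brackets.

Computing bounds per retry:
  i=0: D_i=min(4*3^0,670)=4, bounds=[0,4]
  i=1: D_i=min(4*3^1,670)=12, bounds=[0,12]
  i=2: D_i=min(4*3^2,670)=36, bounds=[0,36]
  i=3: D_i=min(4*3^3,670)=108, bounds=[0,108]
  i=4: D_i=min(4*3^4,670)=324, bounds=[0,324]
  i=5: D_i=min(4*3^5,670)=670, bounds=[0,670]
  i=6: D_i=min(4*3^6,670)=670, bounds=[0,670]

Answer: [0,4] [0,12] [0,36] [0,108] [0,324] [0,670] [0,670]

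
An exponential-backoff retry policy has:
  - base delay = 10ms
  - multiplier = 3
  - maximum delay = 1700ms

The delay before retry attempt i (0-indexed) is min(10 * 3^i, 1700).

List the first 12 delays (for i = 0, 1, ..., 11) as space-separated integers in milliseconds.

Answer: 10 30 90 270 810 1700 1700 1700 1700 1700 1700 1700

Derivation:
Computing each delay:
  i=0: min(10*3^0, 1700) = 10
  i=1: min(10*3^1, 1700) = 30
  i=2: min(10*3^2, 1700) = 90
  i=3: min(10*3^3, 1700) = 270
  i=4: min(10*3^4, 1700) = 810
  i=5: min(10*3^5, 1700) = 1700
  i=6: min(10*3^6, 1700) = 1700
  i=7: min(10*3^7, 1700) = 1700
  i=8: min(10*3^8, 1700) = 1700
  i=9: min(10*3^9, 1700) = 1700
  i=10: min(10*3^10, 1700) = 1700
  i=11: min(10*3^11, 1700) = 1700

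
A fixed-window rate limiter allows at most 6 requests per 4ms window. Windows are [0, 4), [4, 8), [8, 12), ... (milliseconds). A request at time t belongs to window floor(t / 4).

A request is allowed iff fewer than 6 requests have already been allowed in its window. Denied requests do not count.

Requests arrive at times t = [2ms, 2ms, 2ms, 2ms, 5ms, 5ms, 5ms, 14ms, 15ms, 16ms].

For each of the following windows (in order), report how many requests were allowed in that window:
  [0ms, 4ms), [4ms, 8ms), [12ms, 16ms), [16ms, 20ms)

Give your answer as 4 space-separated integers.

Processing requests:
  req#1 t=2ms (window 0): ALLOW
  req#2 t=2ms (window 0): ALLOW
  req#3 t=2ms (window 0): ALLOW
  req#4 t=2ms (window 0): ALLOW
  req#5 t=5ms (window 1): ALLOW
  req#6 t=5ms (window 1): ALLOW
  req#7 t=5ms (window 1): ALLOW
  req#8 t=14ms (window 3): ALLOW
  req#9 t=15ms (window 3): ALLOW
  req#10 t=16ms (window 4): ALLOW

Allowed counts by window: 4 3 2 1

Answer: 4 3 2 1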